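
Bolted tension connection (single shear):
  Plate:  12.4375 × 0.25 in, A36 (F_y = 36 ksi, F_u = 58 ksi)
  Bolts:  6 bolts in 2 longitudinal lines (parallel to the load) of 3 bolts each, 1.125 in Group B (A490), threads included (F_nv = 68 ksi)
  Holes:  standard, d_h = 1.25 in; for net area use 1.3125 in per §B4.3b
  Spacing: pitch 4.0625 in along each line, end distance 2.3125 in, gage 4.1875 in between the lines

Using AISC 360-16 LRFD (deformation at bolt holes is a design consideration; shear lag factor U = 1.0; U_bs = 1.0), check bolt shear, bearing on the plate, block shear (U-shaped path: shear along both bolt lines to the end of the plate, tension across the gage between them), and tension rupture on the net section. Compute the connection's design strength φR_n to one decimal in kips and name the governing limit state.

Bolt shear: A_b = π(1.125)²/4 = 0.99402 in². φR_n = 0.75 × 68 × 0.99402 × 6 × 1 = 304.2 kips.
Bearing (0.25 in plate, F_u = 58 ksi): end bolts L_c = 2.3125 − 1.25/2 = 1.6875, R_n = min(1.2×1.6875×0.25×58, 2.4×1.125×0.25×58) = 29.363 kips/bolt; interior L_c = 4.0625 − 1.25 = 2.8125, R_n = 39.15 kips/bolt. φR_n = 0.75 × (2×29.363 + 4×39.15) = 161.5 kips.
Block shear: shear path 2×[2.3125+2×4.0625] = 2×10.4375 in, A_gv = 5.2188, A_nv = 2×(10.4375 − 2.5×1.3125)×0.25 = 3.5781 in²; tension across gage: (4.1875 − 1×1.3125)×0.25 = 0.71875 in². R_n = min(0.6×58×3.5781, 0.6×36×5.2188) + 1.0×58×0.71875 = min(124.52, 112.73) + 41.688 = 154.42 kips. φR_n = 0.75 × 154.42 = 115.8 kips.
Tension rupture (net): A_n = (12.4375 − 2×1.3125)×0.25 = 2.4531 in² (U = 1.0, A_e = A_n). φR_n = 0.75 × 58 × 2.4531 = 106.7 kips.
Governing: min(304.2, 161.5, 115.8, 106.7) = 106.7 kips → net-section rupture.

106.7 kips (net-section rupture governs)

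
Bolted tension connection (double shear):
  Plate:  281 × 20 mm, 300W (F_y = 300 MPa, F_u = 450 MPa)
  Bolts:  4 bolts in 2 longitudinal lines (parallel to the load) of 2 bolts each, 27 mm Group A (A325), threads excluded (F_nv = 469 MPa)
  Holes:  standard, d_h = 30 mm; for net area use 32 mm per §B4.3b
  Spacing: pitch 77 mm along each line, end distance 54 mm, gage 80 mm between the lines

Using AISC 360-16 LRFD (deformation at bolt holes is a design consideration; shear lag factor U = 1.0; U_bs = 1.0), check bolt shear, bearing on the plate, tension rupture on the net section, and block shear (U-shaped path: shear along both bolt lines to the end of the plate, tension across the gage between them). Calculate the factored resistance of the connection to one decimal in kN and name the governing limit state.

996.3 kN (block shear governs)

Bolt shear: A_b = π(27)²/4 = 572.56 mm². φR_n = 0.75 × 469 × 572.56 × 4 × 2 = 1611.2 kN.
Bearing (20 mm plate, F_u = 450 MPa): end bolts L_c = 54 − 30/2 = 39, R_n = min(1.2×39×20×450, 2.4×27×20×450) = 421.2 kN/bolt; interior L_c = 77 − 30 = 47, R_n = 507.6 kN/bolt. φR_n = 0.75 × (2×421.2 + 2×507.6) = 1393.2 kN.
Tension rupture (net): A_n = (281 − 2×32)×20 = 4340 mm² (U = 1.0, A_e = A_n). φR_n = 0.75 × 450 × 4340 = 1464.8 kN.
Block shear: shear path 2×[54+1×77] = 2×131 mm, A_gv = 5240, A_nv = 2×(131 − 1.5×32)×20 = 3320 mm²; tension across gage: (80 − 1×32)×20 = 960 mm². R_n = min(0.6×450×3320, 0.6×300×5240) + 1.0×450×960 = min(896.4, 943.2) + 432 = 1328.4 kN. φR_n = 0.75 × 1328.4 = 996.3 kN.
Governing: min(1611.2, 1393.2, 1464.8, 996.3) = 996.3 kN → block shear.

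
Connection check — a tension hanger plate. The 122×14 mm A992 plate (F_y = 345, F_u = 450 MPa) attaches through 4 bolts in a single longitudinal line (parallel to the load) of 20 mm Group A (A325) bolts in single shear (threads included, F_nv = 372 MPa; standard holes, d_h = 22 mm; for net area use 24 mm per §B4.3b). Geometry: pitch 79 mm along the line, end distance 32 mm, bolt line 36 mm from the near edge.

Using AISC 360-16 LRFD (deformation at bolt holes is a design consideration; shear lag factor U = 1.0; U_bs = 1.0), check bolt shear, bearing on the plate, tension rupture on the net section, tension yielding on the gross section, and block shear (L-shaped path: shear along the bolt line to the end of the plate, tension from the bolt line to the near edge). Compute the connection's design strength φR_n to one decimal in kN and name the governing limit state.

350.6 kN (bolt shear governs)

Bolt shear: A_b = π(20)²/4 = 314.16 mm². φR_n = 0.75 × 372 × 314.16 × 4 × 1 = 350.6 kN.
Bearing (14 mm plate, F_u = 450 MPa): end bolts L_c = 32 − 22/2 = 21, R_n = min(1.2×21×14×450, 2.4×20×14×450) = 158.76 kN/bolt; interior L_c = 79 − 22 = 57, R_n = 302.4 kN/bolt. φR_n = 0.75 × (1×158.76 + 3×302.4) = 799.5 kN.
Tension rupture (net): A_n = (122 − 1×24)×14 = 1372 mm² (U = 1.0, A_e = A_n). φR_n = 0.75 × 450 × 1372 = 463.1 kN.
Tension yield (gross): A_g = 122×14 = 1708 mm². φR_n = 0.90 × 345 × 1708 = 530.3 kN.
Block shear: shear path 1×[32+3×79] = 1×269 mm, A_gv = 3766, A_nv = 1×(269 − 3.5×24)×14 = 2590 mm²; tension to near edge: (36 − 0.5×24)×14 = 336 mm². R_n = min(0.6×450×2590, 0.6×345×3766) + 1.0×450×336 = min(699.3, 779.56) + 151.2 = 850.5 kN. φR_n = 0.75 × 850.5 = 637.9 kN.
Governing: min(350.6, 799.5, 463.1, 530.3, 637.9) = 350.6 kN → bolt shear.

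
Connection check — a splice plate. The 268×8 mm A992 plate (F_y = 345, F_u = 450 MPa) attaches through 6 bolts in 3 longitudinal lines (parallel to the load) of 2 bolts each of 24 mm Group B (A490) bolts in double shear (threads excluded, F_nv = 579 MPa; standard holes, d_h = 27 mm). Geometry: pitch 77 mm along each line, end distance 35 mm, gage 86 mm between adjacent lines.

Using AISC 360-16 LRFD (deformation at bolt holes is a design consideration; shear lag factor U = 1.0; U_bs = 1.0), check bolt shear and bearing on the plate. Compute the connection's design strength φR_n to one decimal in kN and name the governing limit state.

Bolt shear: A_b = π(24)²/4 = 452.39 mm². φR_n = 0.75 × 579 × 452.39 × 6 × 2 = 2357.4 kN.
Bearing (8 mm plate, F_u = 450 MPa): end bolts L_c = 35 − 27/2 = 21.5, R_n = min(1.2×21.5×8×450, 2.4×24×8×450) = 92.88 kN/bolt; interior L_c = 77 − 27 = 50, R_n = 207.36 kN/bolt. φR_n = 0.75 × (3×92.88 + 3×207.36) = 675.5 kN.
Governing: min(2357.4, 675.5) = 675.5 kN → bearing.

675.5 kN (bearing governs)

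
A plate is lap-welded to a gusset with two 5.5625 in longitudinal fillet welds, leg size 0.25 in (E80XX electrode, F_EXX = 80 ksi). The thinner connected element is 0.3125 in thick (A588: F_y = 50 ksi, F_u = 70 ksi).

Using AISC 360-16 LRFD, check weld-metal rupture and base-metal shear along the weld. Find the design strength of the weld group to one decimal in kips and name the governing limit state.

70.8 kips (weld metal governs)

Weld metal: throat = 0.707×0.25 = 0.17675 in, L = 2×5.5625 = 11.125 in. φR_n = 0.75 × 0.6 × 80 × 0.17675 × 11.125 = 70.8 kips.
Base metal shear (0.3125 in plate): yield φR_n = 1.0×0.6×50×0.3125×11.125 = 104.3 kips; rupture φR_n = 0.75×0.6×70×0.3125×11.125 = 109.5 kips; take 104.3 kips (yield).
Governing: min(70.8, 104.3) = 70.8 kips → weld metal.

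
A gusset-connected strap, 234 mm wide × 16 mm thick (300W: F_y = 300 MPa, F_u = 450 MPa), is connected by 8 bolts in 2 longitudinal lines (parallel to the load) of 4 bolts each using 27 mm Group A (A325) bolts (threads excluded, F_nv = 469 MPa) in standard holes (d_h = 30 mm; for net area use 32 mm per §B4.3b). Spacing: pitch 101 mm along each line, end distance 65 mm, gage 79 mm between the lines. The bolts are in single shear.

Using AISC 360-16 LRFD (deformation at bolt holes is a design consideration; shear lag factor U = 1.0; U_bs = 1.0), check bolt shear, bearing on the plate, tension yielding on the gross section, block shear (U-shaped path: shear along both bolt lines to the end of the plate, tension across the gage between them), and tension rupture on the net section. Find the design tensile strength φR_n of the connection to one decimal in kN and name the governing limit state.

Bolt shear: A_b = π(27)²/4 = 572.56 mm². φR_n = 0.75 × 469 × 572.56 × 8 × 1 = 1611.2 kN.
Bearing (16 mm plate, F_u = 450 MPa): end bolts L_c = 65 − 30/2 = 50, R_n = min(1.2×50×16×450, 2.4×27×16×450) = 432 kN/bolt; interior L_c = 101 − 30 = 71, R_n = 466.56 kN/bolt. φR_n = 0.75 × (2×432 + 6×466.56) = 2747.5 kN.
Tension yield (gross): A_g = 234×16 = 3744 mm². φR_n = 0.90 × 300 × 3744 = 1010.9 kN.
Block shear: shear path 2×[65+3×101] = 2×368 mm, A_gv = 11776, A_nv = 2×(368 − 3.5×32)×16 = 8192 mm²; tension across gage: (79 − 1×32)×16 = 752 mm². R_n = min(0.6×450×8192, 0.6×300×11776) + 1.0×450×752 = min(2211.8, 2119.7) + 338.4 = 2458.1 kN. φR_n = 0.75 × 2458.1 = 1843.6 kN.
Tension rupture (net): A_n = (234 − 2×32)×16 = 2720 mm² (U = 1.0, A_e = A_n). φR_n = 0.75 × 450 × 2720 = 918.0 kN.
Governing: min(1611.2, 2747.5, 1010.9, 1843.6, 918.0) = 918.0 kN → net-section rupture.

918.0 kN (net-section rupture governs)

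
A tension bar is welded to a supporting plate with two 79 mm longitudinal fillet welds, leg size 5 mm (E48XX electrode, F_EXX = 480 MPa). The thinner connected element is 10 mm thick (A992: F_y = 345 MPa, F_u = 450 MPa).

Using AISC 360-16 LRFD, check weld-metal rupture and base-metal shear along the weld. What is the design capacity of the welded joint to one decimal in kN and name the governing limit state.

Weld metal: throat = 0.707×5 = 3.535 mm, L = 2×79 = 158 mm. φR_n = 0.75 × 0.6 × 480 × 3.535 × 158 = 120.6 kN.
Base metal shear (10 mm plate): yield φR_n = 1.0×0.6×345×10×158 = 327.1 kN; rupture φR_n = 0.75×0.6×450×10×158 = 320.0 kN; take 320.0 kN (rupture).
Governing: min(120.6, 320.0) = 120.6 kN → weld metal.

120.6 kN (weld metal governs)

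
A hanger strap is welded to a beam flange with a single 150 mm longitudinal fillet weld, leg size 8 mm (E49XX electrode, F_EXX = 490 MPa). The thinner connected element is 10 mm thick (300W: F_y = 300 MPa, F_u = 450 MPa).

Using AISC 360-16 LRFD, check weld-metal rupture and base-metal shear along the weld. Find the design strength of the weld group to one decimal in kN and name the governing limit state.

187.1 kN (weld metal governs)

Weld metal: throat = 0.707×8 = 5.656 mm, L = 150 mm. φR_n = 0.75 × 0.6 × 490 × 5.656 × 150 = 187.1 kN.
Base metal shear (10 mm plate): yield φR_n = 1.0×0.6×300×10×150 = 270.0 kN; rupture φR_n = 0.75×0.6×450×10×150 = 303.8 kN; take 270.0 kN (yield).
Governing: min(187.1, 270.0) = 187.1 kN → weld metal.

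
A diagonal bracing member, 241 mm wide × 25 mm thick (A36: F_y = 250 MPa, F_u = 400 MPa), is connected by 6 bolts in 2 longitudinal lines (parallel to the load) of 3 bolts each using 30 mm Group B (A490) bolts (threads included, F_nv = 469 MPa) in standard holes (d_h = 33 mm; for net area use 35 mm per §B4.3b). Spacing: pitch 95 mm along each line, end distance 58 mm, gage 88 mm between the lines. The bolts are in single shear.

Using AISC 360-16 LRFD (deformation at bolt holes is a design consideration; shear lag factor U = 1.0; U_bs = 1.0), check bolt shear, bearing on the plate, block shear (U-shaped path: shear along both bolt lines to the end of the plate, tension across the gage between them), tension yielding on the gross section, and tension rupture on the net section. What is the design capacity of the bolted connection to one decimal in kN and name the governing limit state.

Bolt shear: A_b = π(30)²/4 = 706.86 mm². φR_n = 0.75 × 469 × 706.86 × 6 × 1 = 1491.8 kN.
Bearing (25 mm plate, F_u = 400 MPa): end bolts L_c = 58 − 33/2 = 41.5, R_n = min(1.2×41.5×25×400, 2.4×30×25×400) = 498 kN/bolt; interior L_c = 95 − 33 = 62, R_n = 720 kN/bolt. φR_n = 0.75 × (2×498 + 4×720) = 2907.0 kN.
Block shear: shear path 2×[58+2×95] = 2×248 mm, A_gv = 12400, A_nv = 2×(248 − 2.5×35)×25 = 8025 mm²; tension across gage: (88 − 1×35)×25 = 1325 mm². R_n = min(0.6×400×8025, 0.6×250×12400) + 1.0×400×1325 = min(1926, 1860) + 530 = 2390 kN. φR_n = 0.75 × 2390 = 1792.5 kN.
Tension yield (gross): A_g = 241×25 = 6025 mm². φR_n = 0.90 × 250 × 6025 = 1355.6 kN.
Tension rupture (net): A_n = (241 − 2×35)×25 = 4275 mm² (U = 1.0, A_e = A_n). φR_n = 0.75 × 400 × 4275 = 1282.5 kN.
Governing: min(1491.8, 2907.0, 1792.5, 1355.6, 1282.5) = 1282.5 kN → net-section rupture.

1282.5 kN (net-section rupture governs)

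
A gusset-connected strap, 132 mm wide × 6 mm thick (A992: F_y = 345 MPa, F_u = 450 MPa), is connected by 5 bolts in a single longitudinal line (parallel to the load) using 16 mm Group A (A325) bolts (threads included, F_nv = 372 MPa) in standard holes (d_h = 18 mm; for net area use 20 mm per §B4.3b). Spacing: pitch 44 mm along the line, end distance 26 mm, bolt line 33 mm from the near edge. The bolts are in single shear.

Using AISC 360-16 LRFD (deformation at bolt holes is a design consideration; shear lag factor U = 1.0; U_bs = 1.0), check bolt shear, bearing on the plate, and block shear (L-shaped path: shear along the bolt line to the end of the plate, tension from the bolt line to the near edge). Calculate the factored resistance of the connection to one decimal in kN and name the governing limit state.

Bolt shear: A_b = π(16)²/4 = 201.06 mm². φR_n = 0.75 × 372 × 201.06 × 5 × 1 = 280.5 kN.
Bearing (6 mm plate, F_u = 450 MPa): end bolts L_c = 26 − 18/2 = 17, R_n = min(1.2×17×6×450, 2.4×16×6×450) = 55.08 kN/bolt; interior L_c = 44 − 18 = 26, R_n = 84.24 kN/bolt. φR_n = 0.75 × (1×55.08 + 4×84.24) = 294.0 kN.
Block shear: shear path 1×[26+4×44] = 1×202 mm, A_gv = 1212, A_nv = 1×(202 − 4.5×20)×6 = 672 mm²; tension to near edge: (33 − 0.5×20)×6 = 138 mm². R_n = min(0.6×450×672, 0.6×345×1212) + 1.0×450×138 = min(181.44, 250.88) + 62.1 = 243.54 kN. φR_n = 0.75 × 243.54 = 182.7 kN.
Governing: min(280.5, 294.0, 182.7) = 182.7 kN → block shear.

182.7 kN (block shear governs)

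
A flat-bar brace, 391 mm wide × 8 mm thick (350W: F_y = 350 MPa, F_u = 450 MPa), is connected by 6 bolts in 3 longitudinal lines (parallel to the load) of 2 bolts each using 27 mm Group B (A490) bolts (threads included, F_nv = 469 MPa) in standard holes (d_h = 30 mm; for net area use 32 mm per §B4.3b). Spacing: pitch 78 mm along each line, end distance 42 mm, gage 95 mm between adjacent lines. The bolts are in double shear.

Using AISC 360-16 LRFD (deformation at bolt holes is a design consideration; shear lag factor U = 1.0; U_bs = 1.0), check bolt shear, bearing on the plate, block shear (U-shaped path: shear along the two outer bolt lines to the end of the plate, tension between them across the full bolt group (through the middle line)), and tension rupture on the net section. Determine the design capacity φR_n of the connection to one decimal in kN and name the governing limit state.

573.5 kN (block shear governs)

Bolt shear: A_b = π(27)²/4 = 572.56 mm². φR_n = 0.75 × 469 × 572.56 × 6 × 2 = 2416.8 kN.
Bearing (8 mm plate, F_u = 450 MPa): end bolts L_c = 42 − 30/2 = 27, R_n = min(1.2×27×8×450, 2.4×27×8×450) = 116.64 kN/bolt; interior L_c = 78 − 30 = 48, R_n = 207.36 kN/bolt. φR_n = 0.75 × (3×116.64 + 3×207.36) = 729.0 kN.
Block shear: shear path 2×[42+1×78] = 2×120 mm, A_gv = 1920, A_nv = 2×(120 − 1.5×32)×8 = 1152 mm²; tension across gage: (190 − 2×32)×8 = 1008 mm². R_n = min(0.6×450×1152, 0.6×350×1920) + 1.0×450×1008 = min(311.04, 403.2) + 453.6 = 764.64 kN. φR_n = 0.75 × 764.64 = 573.5 kN.
Tension rupture (net): A_n = (391 − 3×32)×8 = 2360 mm² (U = 1.0, A_e = A_n). φR_n = 0.75 × 450 × 2360 = 796.5 kN.
Governing: min(2416.8, 729.0, 573.5, 796.5) = 573.5 kN → block shear.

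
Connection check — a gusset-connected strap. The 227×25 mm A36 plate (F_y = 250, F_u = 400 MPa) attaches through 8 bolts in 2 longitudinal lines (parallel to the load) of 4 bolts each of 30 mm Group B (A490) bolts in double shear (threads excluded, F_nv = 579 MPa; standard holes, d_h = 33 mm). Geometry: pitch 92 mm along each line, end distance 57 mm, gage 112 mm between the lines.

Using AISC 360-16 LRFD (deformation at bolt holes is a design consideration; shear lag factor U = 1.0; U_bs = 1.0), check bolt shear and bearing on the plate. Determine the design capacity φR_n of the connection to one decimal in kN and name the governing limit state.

Bolt shear: A_b = π(30)²/4 = 706.86 mm². φR_n = 0.75 × 579 × 706.86 × 8 × 2 = 4911.3 kN.
Bearing (25 mm plate, F_u = 400 MPa): end bolts L_c = 57 − 33/2 = 40.5, R_n = min(1.2×40.5×25×400, 2.4×30×25×400) = 486 kN/bolt; interior L_c = 92 − 33 = 59, R_n = 708 kN/bolt. φR_n = 0.75 × (2×486 + 6×708) = 3915.0 kN.
Governing: min(4911.3, 3915.0) = 3915.0 kN → bearing.

3915.0 kN (bearing governs)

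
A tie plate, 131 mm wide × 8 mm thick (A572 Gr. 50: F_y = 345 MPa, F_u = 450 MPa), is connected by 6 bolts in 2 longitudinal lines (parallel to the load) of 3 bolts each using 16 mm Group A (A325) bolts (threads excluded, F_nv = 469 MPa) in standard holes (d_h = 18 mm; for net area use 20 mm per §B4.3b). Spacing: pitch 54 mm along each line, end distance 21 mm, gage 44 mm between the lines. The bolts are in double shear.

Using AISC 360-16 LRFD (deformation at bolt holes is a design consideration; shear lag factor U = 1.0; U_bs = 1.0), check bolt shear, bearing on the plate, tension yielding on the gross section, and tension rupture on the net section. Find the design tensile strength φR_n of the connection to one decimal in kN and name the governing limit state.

245.7 kN (net-section rupture governs)

Bolt shear: A_b = π(16)²/4 = 201.06 mm². φR_n = 0.75 × 469 × 201.06 × 6 × 2 = 848.7 kN.
Bearing (8 mm plate, F_u = 450 MPa): end bolts L_c = 21 − 18/2 = 12, R_n = min(1.2×12×8×450, 2.4×16×8×450) = 51.84 kN/bolt; interior L_c = 54 − 18 = 36, R_n = 138.24 kN/bolt. φR_n = 0.75 × (2×51.84 + 4×138.24) = 492.5 kN.
Tension yield (gross): A_g = 131×8 = 1048 mm². φR_n = 0.90 × 345 × 1048 = 325.4 kN.
Tension rupture (net): A_n = (131 − 2×20)×8 = 728 mm² (U = 1.0, A_e = A_n). φR_n = 0.75 × 450 × 728 = 245.7 kN.
Governing: min(848.7, 492.5, 325.4, 245.7) = 245.7 kN → net-section rupture.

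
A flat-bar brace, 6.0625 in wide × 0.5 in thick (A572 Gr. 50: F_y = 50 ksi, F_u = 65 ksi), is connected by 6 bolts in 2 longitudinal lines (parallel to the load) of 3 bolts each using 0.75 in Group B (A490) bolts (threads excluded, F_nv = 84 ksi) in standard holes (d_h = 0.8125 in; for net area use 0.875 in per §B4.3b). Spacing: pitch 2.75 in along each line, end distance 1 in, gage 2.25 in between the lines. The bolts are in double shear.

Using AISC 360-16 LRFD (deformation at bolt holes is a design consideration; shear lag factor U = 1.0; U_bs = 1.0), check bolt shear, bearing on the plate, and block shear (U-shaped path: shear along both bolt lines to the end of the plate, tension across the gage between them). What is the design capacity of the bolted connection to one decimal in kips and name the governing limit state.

Bolt shear: A_b = π(0.75)²/4 = 0.44179 in². φR_n = 0.75 × 84 × 0.44179 × 6 × 2 = 334.0 kips.
Bearing (0.5 in plate, F_u = 65 ksi): end bolts L_c = 1 − 0.8125/2 = 0.59375, R_n = min(1.2×0.59375×0.5×65, 2.4×0.75×0.5×65) = 23.156 kips/bolt; interior L_c = 2.75 − 0.8125 = 1.9375, R_n = 58.5 kips/bolt. φR_n = 0.75 × (2×23.156 + 4×58.5) = 210.2 kips.
Block shear: shear path 2×[1+2×2.75] = 2×6.5 in, A_gv = 6.5, A_nv = 2×(6.5 − 2.5×0.875)×0.5 = 4.3125 in²; tension across gage: (2.25 − 1×0.875)×0.5 = 0.6875 in². R_n = min(0.6×65×4.3125, 0.6×50×6.5) + 1.0×65×0.6875 = min(168.19, 195) + 44.688 = 212.88 kips. φR_n = 0.75 × 212.88 = 159.7 kips.
Governing: min(334.0, 210.2, 159.7) = 159.7 kips → block shear.

159.7 kips (block shear governs)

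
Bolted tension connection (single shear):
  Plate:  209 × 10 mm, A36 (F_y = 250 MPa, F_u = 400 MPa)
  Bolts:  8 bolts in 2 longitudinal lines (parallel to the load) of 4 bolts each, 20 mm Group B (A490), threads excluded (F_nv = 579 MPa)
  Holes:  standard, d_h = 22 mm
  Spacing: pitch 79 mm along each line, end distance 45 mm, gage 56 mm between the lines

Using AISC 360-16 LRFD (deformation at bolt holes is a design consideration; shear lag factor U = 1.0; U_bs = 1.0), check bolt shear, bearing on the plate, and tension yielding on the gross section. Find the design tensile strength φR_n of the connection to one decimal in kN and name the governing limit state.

470.3 kN (gross-section yield governs)

Bolt shear: A_b = π(20)²/4 = 314.16 mm². φR_n = 0.75 × 579 × 314.16 × 8 × 1 = 1091.4 kN.
Bearing (10 mm plate, F_u = 400 MPa): end bolts L_c = 45 − 22/2 = 34, R_n = min(1.2×34×10×400, 2.4×20×10×400) = 163.2 kN/bolt; interior L_c = 79 − 22 = 57, R_n = 192 kN/bolt. φR_n = 0.75 × (2×163.2 + 6×192) = 1108.8 kN.
Tension yield (gross): A_g = 209×10 = 2090 mm². φR_n = 0.90 × 250 × 2090 = 470.3 kN.
Governing: min(1091.4, 1108.8, 470.3) = 470.3 kN → gross-section yield.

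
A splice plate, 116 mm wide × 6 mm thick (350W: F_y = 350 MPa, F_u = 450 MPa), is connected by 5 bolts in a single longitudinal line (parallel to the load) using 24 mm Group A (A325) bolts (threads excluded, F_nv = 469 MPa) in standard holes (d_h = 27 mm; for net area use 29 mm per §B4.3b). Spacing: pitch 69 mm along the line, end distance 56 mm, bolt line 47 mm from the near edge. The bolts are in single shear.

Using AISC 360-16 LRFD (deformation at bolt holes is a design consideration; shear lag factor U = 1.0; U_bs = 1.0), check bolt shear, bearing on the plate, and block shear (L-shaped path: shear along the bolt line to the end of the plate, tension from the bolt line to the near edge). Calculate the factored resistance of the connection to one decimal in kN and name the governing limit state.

Bolt shear: A_b = π(24)²/4 = 452.39 mm². φR_n = 0.75 × 469 × 452.39 × 5 × 1 = 795.6 kN.
Bearing (6 mm plate, F_u = 450 MPa): end bolts L_c = 56 − 27/2 = 42.5, R_n = min(1.2×42.5×6×450, 2.4×24×6×450) = 137.7 kN/bolt; interior L_c = 69 − 27 = 42, R_n = 136.08 kN/bolt. φR_n = 0.75 × (1×137.7 + 4×136.08) = 511.5 kN.
Block shear: shear path 1×[56+4×69] = 1×332 mm, A_gv = 1992, A_nv = 1×(332 − 4.5×29)×6 = 1209 mm²; tension to near edge: (47 − 0.5×29)×6 = 195 mm². R_n = min(0.6×450×1209, 0.6×350×1992) + 1.0×450×195 = min(326.43, 418.32) + 87.75 = 414.18 kN. φR_n = 0.75 × 414.18 = 310.6 kN.
Governing: min(795.6, 511.5, 310.6) = 310.6 kN → block shear.

310.6 kN (block shear governs)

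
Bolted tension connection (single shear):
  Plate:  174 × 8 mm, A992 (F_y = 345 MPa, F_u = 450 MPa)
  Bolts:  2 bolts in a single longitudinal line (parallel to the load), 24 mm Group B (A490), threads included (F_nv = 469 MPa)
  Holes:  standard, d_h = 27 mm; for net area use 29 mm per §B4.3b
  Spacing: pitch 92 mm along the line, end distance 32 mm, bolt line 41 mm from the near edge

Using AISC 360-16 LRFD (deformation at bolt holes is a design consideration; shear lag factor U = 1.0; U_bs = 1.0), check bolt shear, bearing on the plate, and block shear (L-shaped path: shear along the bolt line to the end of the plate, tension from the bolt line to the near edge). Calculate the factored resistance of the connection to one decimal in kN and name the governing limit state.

Bolt shear: A_b = π(24)²/4 = 452.39 mm². φR_n = 0.75 × 469 × 452.39 × 2 × 1 = 318.3 kN.
Bearing (8 mm plate, F_u = 450 MPa): end bolts L_c = 32 − 27/2 = 18.5, R_n = min(1.2×18.5×8×450, 2.4×24×8×450) = 79.92 kN/bolt; interior L_c = 92 − 27 = 65, R_n = 207.36 kN/bolt. φR_n = 0.75 × (1×79.92 + 1×207.36) = 215.5 kN.
Block shear: shear path 1×[32+1×92] = 1×124 mm, A_gv = 992, A_nv = 1×(124 − 1.5×29)×8 = 644 mm²; tension to near edge: (41 − 0.5×29)×8 = 212 mm². R_n = min(0.6×450×644, 0.6×345×992) + 1.0×450×212 = min(173.88, 205.34) + 95.4 = 269.28 kN. φR_n = 0.75 × 269.28 = 202.0 kN.
Governing: min(318.3, 215.5, 202.0) = 202.0 kN → block shear.

202.0 kN (block shear governs)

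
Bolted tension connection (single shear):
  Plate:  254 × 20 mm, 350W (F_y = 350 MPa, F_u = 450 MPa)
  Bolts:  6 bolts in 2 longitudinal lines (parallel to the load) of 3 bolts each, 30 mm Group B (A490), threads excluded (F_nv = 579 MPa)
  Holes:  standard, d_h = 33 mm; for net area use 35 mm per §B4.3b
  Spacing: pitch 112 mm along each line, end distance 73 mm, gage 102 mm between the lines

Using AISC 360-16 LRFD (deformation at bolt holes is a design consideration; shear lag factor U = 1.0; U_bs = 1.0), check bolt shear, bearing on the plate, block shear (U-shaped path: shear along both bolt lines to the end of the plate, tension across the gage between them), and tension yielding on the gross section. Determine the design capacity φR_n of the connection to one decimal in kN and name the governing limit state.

1600.2 kN (gross-section yield governs)

Bolt shear: A_b = π(30)²/4 = 706.86 mm². φR_n = 0.75 × 579 × 706.86 × 6 × 1 = 1841.7 kN.
Bearing (20 mm plate, F_u = 450 MPa): end bolts L_c = 73 − 33/2 = 56.5, R_n = min(1.2×56.5×20×450, 2.4×30×20×450) = 610.2 kN/bolt; interior L_c = 112 − 33 = 79, R_n = 648 kN/bolt. φR_n = 0.75 × (2×610.2 + 4×648) = 2859.3 kN.
Block shear: shear path 2×[73+2×112] = 2×297 mm, A_gv = 11880, A_nv = 2×(297 − 2.5×35)×20 = 8380 mm²; tension across gage: (102 − 1×35)×20 = 1340 mm². R_n = min(0.6×450×8380, 0.6×350×11880) + 1.0×450×1340 = min(2262.6, 2494.8) + 603 = 2865.6 kN. φR_n = 0.75 × 2865.6 = 2149.2 kN.
Tension yield (gross): A_g = 254×20 = 5080 mm². φR_n = 0.90 × 350 × 5080 = 1600.2 kN.
Governing: min(1841.7, 2859.3, 2149.2, 1600.2) = 1600.2 kN → gross-section yield.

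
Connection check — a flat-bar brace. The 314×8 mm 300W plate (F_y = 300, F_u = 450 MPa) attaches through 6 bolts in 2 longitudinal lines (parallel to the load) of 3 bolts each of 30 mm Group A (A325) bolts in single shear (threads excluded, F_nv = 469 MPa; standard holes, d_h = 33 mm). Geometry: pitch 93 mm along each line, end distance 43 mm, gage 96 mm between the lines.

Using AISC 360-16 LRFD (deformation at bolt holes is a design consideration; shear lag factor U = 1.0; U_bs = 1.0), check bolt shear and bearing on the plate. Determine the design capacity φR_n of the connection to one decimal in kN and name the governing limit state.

949.3 kN (bearing governs)

Bolt shear: A_b = π(30)²/4 = 706.86 mm². φR_n = 0.75 × 469 × 706.86 × 6 × 1 = 1491.8 kN.
Bearing (8 mm plate, F_u = 450 MPa): end bolts L_c = 43 − 33/2 = 26.5, R_n = min(1.2×26.5×8×450, 2.4×30×8×450) = 114.48 kN/bolt; interior L_c = 93 − 33 = 60, R_n = 259.2 kN/bolt. φR_n = 0.75 × (2×114.48 + 4×259.2) = 949.3 kN.
Governing: min(1491.8, 949.3) = 949.3 kN → bearing.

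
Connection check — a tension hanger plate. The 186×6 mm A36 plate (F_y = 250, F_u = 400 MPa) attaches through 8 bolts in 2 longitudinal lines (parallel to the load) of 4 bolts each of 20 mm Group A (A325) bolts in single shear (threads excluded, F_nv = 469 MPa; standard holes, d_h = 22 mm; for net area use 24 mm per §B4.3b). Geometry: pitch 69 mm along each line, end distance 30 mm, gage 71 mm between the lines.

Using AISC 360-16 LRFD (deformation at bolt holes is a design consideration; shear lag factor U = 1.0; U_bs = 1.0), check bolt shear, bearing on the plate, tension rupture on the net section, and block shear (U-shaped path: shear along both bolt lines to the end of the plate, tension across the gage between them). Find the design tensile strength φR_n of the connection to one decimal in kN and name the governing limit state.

Bolt shear: A_b = π(20)²/4 = 314.16 mm². φR_n = 0.75 × 469 × 314.16 × 8 × 1 = 884.0 kN.
Bearing (6 mm plate, F_u = 400 MPa): end bolts L_c = 30 − 22/2 = 19, R_n = min(1.2×19×6×400, 2.4×20×6×400) = 54.72 kN/bolt; interior L_c = 69 − 22 = 47, R_n = 115.2 kN/bolt. φR_n = 0.75 × (2×54.72 + 6×115.2) = 600.5 kN.
Tension rupture (net): A_n = (186 − 2×24)×6 = 828 mm² (U = 1.0, A_e = A_n). φR_n = 0.75 × 400 × 828 = 248.4 kN.
Block shear: shear path 2×[30+3×69] = 2×237 mm, A_gv = 2844, A_nv = 2×(237 − 3.5×24)×6 = 1836 mm²; tension across gage: (71 − 1×24)×6 = 282 mm². R_n = min(0.6×400×1836, 0.6×250×2844) + 1.0×400×282 = min(440.64, 426.6) + 112.8 = 539.4 kN. φR_n = 0.75 × 539.4 = 404.6 kN.
Governing: min(884.0, 600.5, 248.4, 404.6) = 248.4 kN → net-section rupture.

248.4 kN (net-section rupture governs)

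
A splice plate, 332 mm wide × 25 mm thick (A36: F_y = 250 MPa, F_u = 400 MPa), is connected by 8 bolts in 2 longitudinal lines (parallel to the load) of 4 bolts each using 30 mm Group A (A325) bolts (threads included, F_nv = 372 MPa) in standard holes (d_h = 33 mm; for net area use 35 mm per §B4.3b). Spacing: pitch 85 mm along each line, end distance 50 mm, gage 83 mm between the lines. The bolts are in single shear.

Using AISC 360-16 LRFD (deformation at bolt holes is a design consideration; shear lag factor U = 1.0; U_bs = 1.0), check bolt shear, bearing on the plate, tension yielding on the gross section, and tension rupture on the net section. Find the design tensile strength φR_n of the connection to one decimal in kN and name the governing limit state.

1577.7 kN (bolt shear governs)

Bolt shear: A_b = π(30)²/4 = 706.86 mm². φR_n = 0.75 × 372 × 706.86 × 8 × 1 = 1577.7 kN.
Bearing (25 mm plate, F_u = 400 MPa): end bolts L_c = 50 − 33/2 = 33.5, R_n = min(1.2×33.5×25×400, 2.4×30×25×400) = 402 kN/bolt; interior L_c = 85 − 33 = 52, R_n = 624 kN/bolt. φR_n = 0.75 × (2×402 + 6×624) = 3411.0 kN.
Tension yield (gross): A_g = 332×25 = 8300 mm². φR_n = 0.90 × 250 × 8300 = 1867.5 kN.
Tension rupture (net): A_n = (332 − 2×35)×25 = 6550 mm² (U = 1.0, A_e = A_n). φR_n = 0.75 × 400 × 6550 = 1965.0 kN.
Governing: min(1577.7, 3411.0, 1867.5, 1965.0) = 1577.7 kN → bolt shear.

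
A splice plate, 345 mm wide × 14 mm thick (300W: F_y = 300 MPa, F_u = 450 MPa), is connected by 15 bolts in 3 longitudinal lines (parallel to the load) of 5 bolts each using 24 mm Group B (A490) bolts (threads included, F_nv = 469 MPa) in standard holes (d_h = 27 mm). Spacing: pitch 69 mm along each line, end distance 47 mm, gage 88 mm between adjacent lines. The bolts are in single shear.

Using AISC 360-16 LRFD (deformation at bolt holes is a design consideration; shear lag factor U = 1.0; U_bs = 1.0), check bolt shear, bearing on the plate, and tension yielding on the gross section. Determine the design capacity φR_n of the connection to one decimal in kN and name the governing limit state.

1304.1 kN (gross-section yield governs)

Bolt shear: A_b = π(24)²/4 = 452.39 mm². φR_n = 0.75 × 469 × 452.39 × 15 × 1 = 2386.9 kN.
Bearing (14 mm plate, F_u = 450 MPa): end bolts L_c = 47 − 27/2 = 33.5, R_n = min(1.2×33.5×14×450, 2.4×24×14×450) = 253.26 kN/bolt; interior L_c = 69 − 27 = 42, R_n = 317.52 kN/bolt. φR_n = 0.75 × (3×253.26 + 12×317.52) = 3427.5 kN.
Tension yield (gross): A_g = 345×14 = 4830 mm². φR_n = 0.90 × 300 × 4830 = 1304.1 kN.
Governing: min(2386.9, 3427.5, 1304.1) = 1304.1 kN → gross-section yield.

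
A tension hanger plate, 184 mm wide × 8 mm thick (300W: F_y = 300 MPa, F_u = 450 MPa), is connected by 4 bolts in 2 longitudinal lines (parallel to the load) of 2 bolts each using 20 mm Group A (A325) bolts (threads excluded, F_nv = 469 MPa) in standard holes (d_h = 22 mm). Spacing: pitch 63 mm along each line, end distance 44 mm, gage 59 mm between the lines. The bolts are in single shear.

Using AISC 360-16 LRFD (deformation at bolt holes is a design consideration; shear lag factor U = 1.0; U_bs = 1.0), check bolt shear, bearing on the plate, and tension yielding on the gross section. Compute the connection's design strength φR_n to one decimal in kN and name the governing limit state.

Bolt shear: A_b = π(20)²/4 = 314.16 mm². φR_n = 0.75 × 469 × 314.16 × 4 × 1 = 442.0 kN.
Bearing (8 mm plate, F_u = 450 MPa): end bolts L_c = 44 − 22/2 = 33, R_n = min(1.2×33×8×450, 2.4×20×8×450) = 142.56 kN/bolt; interior L_c = 63 − 22 = 41, R_n = 172.8 kN/bolt. φR_n = 0.75 × (2×142.56 + 2×172.8) = 473.0 kN.
Tension yield (gross): A_g = 184×8 = 1472 mm². φR_n = 0.90 × 300 × 1472 = 397.4 kN.
Governing: min(442.0, 473.0, 397.4) = 397.4 kN → gross-section yield.

397.4 kN (gross-section yield governs)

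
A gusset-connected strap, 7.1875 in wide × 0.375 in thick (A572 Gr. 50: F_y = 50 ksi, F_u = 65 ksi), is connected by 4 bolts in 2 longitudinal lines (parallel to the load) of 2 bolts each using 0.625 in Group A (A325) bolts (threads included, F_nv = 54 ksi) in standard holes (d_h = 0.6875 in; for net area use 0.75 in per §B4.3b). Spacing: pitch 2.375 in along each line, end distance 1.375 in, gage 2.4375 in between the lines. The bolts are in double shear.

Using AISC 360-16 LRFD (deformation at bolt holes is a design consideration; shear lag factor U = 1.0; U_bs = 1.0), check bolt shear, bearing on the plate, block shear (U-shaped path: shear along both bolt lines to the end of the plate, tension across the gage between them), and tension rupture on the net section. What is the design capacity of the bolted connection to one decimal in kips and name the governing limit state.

88.4 kips (block shear governs)

Bolt shear: A_b = π(0.625)²/4 = 0.3068 in². φR_n = 0.75 × 54 × 0.3068 × 4 × 2 = 99.4 kips.
Bearing (0.375 in plate, F_u = 65 ksi): end bolts L_c = 1.375 − 0.6875/2 = 1.03125, R_n = min(1.2×1.03125×0.375×65, 2.4×0.625×0.375×65) = 30.164 kips/bolt; interior L_c = 2.375 − 0.6875 = 1.6875, R_n = 36.563 kips/bolt. φR_n = 0.75 × (2×30.164 + 2×36.563) = 100.1 kips.
Block shear: shear path 2×[1.375+1×2.375] = 2×3.75 in, A_gv = 2.8125, A_nv = 2×(3.75 − 1.5×0.75)×0.375 = 1.9688 in²; tension across gage: (2.4375 − 1×0.75)×0.375 = 0.63281 in². R_n = min(0.6×65×1.9688, 0.6×50×2.8125) + 1.0×65×0.63281 = min(76.783, 84.375) + 41.133 = 117.92 kips. φR_n = 0.75 × 117.92 = 88.4 kips.
Tension rupture (net): A_n = (7.1875 − 2×0.75)×0.375 = 2.1328 in² (U = 1.0, A_e = A_n). φR_n = 0.75 × 65 × 2.1328 = 104.0 kips.
Governing: min(99.4, 100.1, 88.4, 104.0) = 88.4 kips → block shear.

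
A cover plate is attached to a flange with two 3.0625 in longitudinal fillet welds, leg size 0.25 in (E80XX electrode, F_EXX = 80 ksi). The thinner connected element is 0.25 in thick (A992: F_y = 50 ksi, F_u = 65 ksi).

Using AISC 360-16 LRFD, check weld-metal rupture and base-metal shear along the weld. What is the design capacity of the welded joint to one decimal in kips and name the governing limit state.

Weld metal: throat = 0.707×0.25 = 0.17675 in, L = 2×3.0625 = 6.125 in. φR_n = 0.75 × 0.6 × 80 × 0.17675 × 6.125 = 39.0 kips.
Base metal shear (0.25 in plate): yield φR_n = 1.0×0.6×50×0.25×6.125 = 45.9 kips; rupture φR_n = 0.75×0.6×65×0.25×6.125 = 44.8 kips; take 44.8 kips (rupture).
Governing: min(39.0, 44.8) = 39.0 kips → weld metal.

39.0 kips (weld metal governs)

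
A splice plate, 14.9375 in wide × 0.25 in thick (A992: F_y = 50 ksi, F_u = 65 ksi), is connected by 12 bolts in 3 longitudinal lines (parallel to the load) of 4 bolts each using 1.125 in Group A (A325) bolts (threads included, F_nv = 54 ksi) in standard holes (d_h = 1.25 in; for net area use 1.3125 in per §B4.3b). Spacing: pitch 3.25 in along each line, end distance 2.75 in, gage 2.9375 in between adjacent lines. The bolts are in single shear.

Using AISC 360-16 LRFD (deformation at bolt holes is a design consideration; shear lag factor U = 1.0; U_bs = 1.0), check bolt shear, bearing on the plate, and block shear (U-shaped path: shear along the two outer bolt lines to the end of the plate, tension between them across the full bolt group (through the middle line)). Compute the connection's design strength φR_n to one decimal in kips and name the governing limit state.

155.2 kips (block shear governs)

Bolt shear: A_b = π(1.125)²/4 = 0.99402 in². φR_n = 0.75 × 54 × 0.99402 × 12 × 1 = 483.1 kips.
Bearing (0.25 in plate, F_u = 65 ksi): end bolts L_c = 2.75 − 1.25/2 = 2.125, R_n = min(1.2×2.125×0.25×65, 2.4×1.125×0.25×65) = 41.438 kips/bolt; interior L_c = 3.25 − 1.25 = 2, R_n = 39 kips/bolt. φR_n = 0.75 × (3×41.438 + 9×39) = 356.5 kips.
Block shear: shear path 2×[2.75+3×3.25] = 2×12.5 in, A_gv = 6.25, A_nv = 2×(12.5 − 3.5×1.3125)×0.25 = 3.9531 in²; tension across gage: (5.875 − 2×1.3125)×0.25 = 0.8125 in². R_n = min(0.6×65×3.9531, 0.6×50×6.25) + 1.0×65×0.8125 = min(154.17, 187.5) + 52.813 = 206.98 kips. φR_n = 0.75 × 206.98 = 155.2 kips.
Governing: min(483.1, 356.5, 155.2) = 155.2 kips → block shear.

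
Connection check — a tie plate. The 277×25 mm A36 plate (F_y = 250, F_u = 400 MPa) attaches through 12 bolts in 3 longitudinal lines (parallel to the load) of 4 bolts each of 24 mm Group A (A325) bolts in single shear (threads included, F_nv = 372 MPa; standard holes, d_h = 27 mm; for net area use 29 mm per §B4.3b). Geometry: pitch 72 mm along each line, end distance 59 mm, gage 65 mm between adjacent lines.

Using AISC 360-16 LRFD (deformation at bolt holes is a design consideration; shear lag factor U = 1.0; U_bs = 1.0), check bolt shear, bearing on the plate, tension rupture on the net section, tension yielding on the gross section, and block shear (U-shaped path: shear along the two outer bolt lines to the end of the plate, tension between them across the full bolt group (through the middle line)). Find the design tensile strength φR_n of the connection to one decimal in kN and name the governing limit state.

1425.0 kN (net-section rupture governs)

Bolt shear: A_b = π(24)²/4 = 452.39 mm². φR_n = 0.75 × 372 × 452.39 × 12 × 1 = 1514.6 kN.
Bearing (25 mm plate, F_u = 400 MPa): end bolts L_c = 59 − 27/2 = 45.5, R_n = min(1.2×45.5×25×400, 2.4×24×25×400) = 546 kN/bolt; interior L_c = 72 − 27 = 45, R_n = 540 kN/bolt. φR_n = 0.75 × (3×546 + 9×540) = 4873.5 kN.
Tension rupture (net): A_n = (277 − 3×29)×25 = 4750 mm² (U = 1.0, A_e = A_n). φR_n = 0.75 × 400 × 4750 = 1425.0 kN.
Tension yield (gross): A_g = 277×25 = 6925 mm². φR_n = 0.90 × 250 × 6925 = 1558.1 kN.
Block shear: shear path 2×[59+3×72] = 2×275 mm, A_gv = 13750, A_nv = 2×(275 − 3.5×29)×25 = 8675 mm²; tension across gage: (130 − 2×29)×25 = 1800 mm². R_n = min(0.6×400×8675, 0.6×250×13750) + 1.0×400×1800 = min(2082, 2062.5) + 720 = 2782.5 kN. φR_n = 0.75 × 2782.5 = 2086.9 kN.
Governing: min(1514.6, 4873.5, 1425.0, 1558.1, 2086.9) = 1425.0 kN → net-section rupture.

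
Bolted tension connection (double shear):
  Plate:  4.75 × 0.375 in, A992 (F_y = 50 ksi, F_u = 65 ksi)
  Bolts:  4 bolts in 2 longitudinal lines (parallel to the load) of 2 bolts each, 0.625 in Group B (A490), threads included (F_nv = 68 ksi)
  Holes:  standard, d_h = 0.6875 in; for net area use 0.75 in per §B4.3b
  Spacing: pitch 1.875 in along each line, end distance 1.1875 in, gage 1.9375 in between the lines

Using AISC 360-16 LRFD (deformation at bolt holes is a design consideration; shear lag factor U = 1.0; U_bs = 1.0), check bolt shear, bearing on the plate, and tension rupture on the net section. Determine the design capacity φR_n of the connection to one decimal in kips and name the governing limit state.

Bolt shear: A_b = π(0.625)²/4 = 0.3068 in². φR_n = 0.75 × 68 × 0.3068 × 4 × 2 = 125.2 kips.
Bearing (0.375 in plate, F_u = 65 ksi): end bolts L_c = 1.1875 − 0.6875/2 = 0.84375, R_n = min(1.2×0.84375×0.375×65, 2.4×0.625×0.375×65) = 24.68 kips/bolt; interior L_c = 1.875 − 0.6875 = 1.1875, R_n = 34.734 kips/bolt. φR_n = 0.75 × (2×24.68 + 2×34.734) = 89.1 kips.
Tension rupture (net): A_n = (4.75 − 2×0.75)×0.375 = 1.2188 in² (U = 1.0, A_e = A_n). φR_n = 0.75 × 65 × 1.2188 = 59.4 kips.
Governing: min(125.2, 89.1, 59.4) = 59.4 kips → net-section rupture.

59.4 kips (net-section rupture governs)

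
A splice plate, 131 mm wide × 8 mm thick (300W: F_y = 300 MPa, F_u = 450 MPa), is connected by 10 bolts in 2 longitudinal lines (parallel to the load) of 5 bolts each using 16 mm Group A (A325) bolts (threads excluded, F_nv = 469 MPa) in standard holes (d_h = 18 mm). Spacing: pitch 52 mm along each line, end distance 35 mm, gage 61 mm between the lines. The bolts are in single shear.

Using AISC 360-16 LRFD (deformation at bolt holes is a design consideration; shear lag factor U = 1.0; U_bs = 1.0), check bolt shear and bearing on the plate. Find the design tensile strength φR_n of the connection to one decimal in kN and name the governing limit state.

Bolt shear: A_b = π(16)²/4 = 201.06 mm². φR_n = 0.75 × 469 × 201.06 × 10 × 1 = 707.2 kN.
Bearing (8 mm plate, F_u = 450 MPa): end bolts L_c = 35 − 18/2 = 26, R_n = min(1.2×26×8×450, 2.4×16×8×450) = 112.32 kN/bolt; interior L_c = 52 − 18 = 34, R_n = 138.24 kN/bolt. φR_n = 0.75 × (2×112.32 + 8×138.24) = 997.9 kN.
Governing: min(707.2, 997.9) = 707.2 kN → bolt shear.

707.2 kN (bolt shear governs)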